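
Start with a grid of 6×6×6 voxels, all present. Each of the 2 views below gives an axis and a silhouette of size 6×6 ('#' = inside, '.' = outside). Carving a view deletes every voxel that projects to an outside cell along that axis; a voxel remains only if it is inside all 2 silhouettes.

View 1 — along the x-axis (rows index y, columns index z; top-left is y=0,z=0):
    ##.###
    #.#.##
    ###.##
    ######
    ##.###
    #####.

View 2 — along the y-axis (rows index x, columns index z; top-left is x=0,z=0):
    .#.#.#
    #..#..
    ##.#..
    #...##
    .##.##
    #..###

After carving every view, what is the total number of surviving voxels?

start: 6×6×6 = 216 voxels
carve view 1 (along x, YZ-mask fill 30/36): 180 voxels remain
carve view 2 (along y, XZ-mask fill 19/36): 97 voxels remain

97 voxels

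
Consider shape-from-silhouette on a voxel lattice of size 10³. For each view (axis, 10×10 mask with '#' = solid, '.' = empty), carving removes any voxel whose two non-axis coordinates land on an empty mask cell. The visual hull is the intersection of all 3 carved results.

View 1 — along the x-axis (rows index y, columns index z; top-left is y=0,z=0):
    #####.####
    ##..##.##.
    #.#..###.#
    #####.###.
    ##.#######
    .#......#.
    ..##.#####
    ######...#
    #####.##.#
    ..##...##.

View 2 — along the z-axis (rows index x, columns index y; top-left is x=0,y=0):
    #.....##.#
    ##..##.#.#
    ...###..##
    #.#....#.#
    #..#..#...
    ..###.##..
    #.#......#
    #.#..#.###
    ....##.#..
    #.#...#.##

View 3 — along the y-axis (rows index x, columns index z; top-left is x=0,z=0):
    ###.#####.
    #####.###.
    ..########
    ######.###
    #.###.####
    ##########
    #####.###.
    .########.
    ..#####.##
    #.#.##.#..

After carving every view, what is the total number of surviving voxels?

full grid |V| = 1000
V1 x: intersect with YZ mask (66 set) -- 660 left
V2 z: intersect with XY mask (44 set) -- 289 left
V3 y: intersect with XZ mask (79 set) -- 230 left

remaining voxels: 230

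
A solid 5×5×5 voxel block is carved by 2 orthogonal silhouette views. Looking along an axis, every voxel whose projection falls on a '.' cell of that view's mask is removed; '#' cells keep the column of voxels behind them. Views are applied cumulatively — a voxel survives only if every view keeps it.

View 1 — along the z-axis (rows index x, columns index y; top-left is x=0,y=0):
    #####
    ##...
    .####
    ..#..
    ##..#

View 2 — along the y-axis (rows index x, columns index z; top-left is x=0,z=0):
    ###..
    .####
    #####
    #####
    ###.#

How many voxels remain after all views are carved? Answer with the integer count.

full grid |V| = 125
[1] z-view keeps 15 columns → grid now 75
[2] y-view keeps 21 columns → grid now 60

60 voxels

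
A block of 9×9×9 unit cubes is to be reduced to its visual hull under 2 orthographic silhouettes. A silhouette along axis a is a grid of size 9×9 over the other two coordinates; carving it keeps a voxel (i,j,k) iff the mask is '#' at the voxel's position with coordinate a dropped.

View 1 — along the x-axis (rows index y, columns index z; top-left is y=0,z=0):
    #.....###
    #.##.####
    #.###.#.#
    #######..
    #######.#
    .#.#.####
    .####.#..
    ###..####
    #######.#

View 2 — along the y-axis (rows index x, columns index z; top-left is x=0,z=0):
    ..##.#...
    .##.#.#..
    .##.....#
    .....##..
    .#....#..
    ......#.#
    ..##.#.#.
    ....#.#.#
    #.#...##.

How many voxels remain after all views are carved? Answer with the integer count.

full grid |V| = 729
carve view 1 (along x, YZ-mask fill 58/81): 522 voxels remain
carve view 2 (along y, XZ-mask fill 27/81): 185 voxels remain

remaining voxels: 185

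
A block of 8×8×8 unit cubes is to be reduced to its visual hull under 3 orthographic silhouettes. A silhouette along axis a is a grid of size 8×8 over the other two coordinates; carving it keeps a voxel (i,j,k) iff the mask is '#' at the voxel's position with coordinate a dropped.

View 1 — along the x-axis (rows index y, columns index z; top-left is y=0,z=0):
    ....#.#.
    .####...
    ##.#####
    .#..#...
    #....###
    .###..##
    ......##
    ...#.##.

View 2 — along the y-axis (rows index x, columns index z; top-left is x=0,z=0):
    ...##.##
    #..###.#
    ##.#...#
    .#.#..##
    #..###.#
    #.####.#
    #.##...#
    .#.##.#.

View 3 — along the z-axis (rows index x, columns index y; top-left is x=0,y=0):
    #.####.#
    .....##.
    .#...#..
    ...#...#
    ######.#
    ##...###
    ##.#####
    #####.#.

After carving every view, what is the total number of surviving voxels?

|visual hull| = 73

initial block: 8^3 = 512
carve view 1 (along x, YZ-mask fill 29/64): 232 voxels remain
carve view 2 (along y, XZ-mask fill 36/64): 133 voxels remain
carve view 3 (along z, XY-mask fill 37/64): 73 voxels remain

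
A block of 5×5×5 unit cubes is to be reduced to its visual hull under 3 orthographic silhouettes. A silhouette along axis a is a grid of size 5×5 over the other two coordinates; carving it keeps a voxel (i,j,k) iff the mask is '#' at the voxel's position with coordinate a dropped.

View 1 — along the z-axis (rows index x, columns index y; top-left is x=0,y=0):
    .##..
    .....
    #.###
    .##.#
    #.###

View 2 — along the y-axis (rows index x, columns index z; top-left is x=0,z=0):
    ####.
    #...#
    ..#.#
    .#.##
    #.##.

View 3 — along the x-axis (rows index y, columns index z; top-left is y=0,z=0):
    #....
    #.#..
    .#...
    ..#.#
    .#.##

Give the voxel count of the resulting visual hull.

remaining voxels: 13

full grid |V| = 125
  1. axis=2 (XY plane), |mask|=13  ⇒  voxels=65
  2. axis=1 (XZ plane), |mask|=14  ⇒  voxels=37
  3. axis=0 (YZ plane), |mask|=9  ⇒  voxels=13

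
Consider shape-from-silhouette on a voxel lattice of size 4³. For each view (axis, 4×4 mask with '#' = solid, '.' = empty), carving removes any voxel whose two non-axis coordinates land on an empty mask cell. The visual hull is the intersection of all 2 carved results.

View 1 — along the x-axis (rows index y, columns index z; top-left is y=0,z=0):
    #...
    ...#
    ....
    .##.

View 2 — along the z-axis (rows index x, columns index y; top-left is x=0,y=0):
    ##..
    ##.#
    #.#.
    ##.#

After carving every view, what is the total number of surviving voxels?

11 voxels

before carving: 64 voxels (4×4×4)
[1] x-view keeps 4 columns → grid now 16
[2] z-view keeps 10 columns → grid now 11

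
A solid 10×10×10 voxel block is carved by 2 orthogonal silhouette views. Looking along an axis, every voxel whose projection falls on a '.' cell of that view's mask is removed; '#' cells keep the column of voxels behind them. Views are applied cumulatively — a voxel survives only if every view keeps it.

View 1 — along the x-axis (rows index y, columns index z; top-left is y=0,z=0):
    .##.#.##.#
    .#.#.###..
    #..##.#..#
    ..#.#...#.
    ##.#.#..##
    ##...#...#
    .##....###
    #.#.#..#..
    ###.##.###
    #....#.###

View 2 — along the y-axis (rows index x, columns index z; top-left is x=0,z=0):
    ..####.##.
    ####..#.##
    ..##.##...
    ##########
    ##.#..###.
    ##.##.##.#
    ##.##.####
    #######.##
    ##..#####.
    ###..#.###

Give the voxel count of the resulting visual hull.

remaining voxels: 358

before carving: 1000 voxels (10×10×10)
after view 1 [x-axis, 51 of 100 cells solid] → remaining = 510
after view 2 [y-axis, 71 of 100 cells solid] → remaining = 358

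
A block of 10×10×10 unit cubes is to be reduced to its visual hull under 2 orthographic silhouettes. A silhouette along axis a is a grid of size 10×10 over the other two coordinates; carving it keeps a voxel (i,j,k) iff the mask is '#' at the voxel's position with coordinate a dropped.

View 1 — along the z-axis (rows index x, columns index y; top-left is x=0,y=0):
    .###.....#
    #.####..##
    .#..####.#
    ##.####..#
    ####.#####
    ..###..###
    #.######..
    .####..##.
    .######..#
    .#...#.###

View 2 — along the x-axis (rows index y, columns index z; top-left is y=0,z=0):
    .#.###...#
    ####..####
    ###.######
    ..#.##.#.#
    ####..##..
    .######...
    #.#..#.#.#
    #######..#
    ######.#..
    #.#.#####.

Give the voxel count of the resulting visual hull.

427 voxels

start: 10×10×10 = 1000 voxels
after view 1 [z-axis, 64 of 100 cells solid] → remaining = 640
after view 2 [x-axis, 66 of 100 cells solid] → remaining = 427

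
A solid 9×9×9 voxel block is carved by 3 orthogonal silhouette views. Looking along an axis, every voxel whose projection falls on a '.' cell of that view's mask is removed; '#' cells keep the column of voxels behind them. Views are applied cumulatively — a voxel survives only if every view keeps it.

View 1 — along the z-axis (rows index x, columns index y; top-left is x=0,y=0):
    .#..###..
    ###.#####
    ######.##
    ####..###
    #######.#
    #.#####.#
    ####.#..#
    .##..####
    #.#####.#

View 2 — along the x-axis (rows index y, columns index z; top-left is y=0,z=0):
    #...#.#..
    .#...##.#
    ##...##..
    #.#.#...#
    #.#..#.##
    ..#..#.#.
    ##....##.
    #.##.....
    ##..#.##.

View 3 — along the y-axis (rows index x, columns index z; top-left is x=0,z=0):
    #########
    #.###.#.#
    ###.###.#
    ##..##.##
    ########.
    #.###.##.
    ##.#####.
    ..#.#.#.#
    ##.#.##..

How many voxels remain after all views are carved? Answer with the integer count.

initial block: 9^3 = 729
after view 1 [z-axis, 61 of 81 cells solid] → remaining = 549
after view 2 [x-axis, 35 of 81 cells solid] → remaining = 239
after view 3 [y-axis, 58 of 81 cells solid] → remaining = 173

voxel count = 173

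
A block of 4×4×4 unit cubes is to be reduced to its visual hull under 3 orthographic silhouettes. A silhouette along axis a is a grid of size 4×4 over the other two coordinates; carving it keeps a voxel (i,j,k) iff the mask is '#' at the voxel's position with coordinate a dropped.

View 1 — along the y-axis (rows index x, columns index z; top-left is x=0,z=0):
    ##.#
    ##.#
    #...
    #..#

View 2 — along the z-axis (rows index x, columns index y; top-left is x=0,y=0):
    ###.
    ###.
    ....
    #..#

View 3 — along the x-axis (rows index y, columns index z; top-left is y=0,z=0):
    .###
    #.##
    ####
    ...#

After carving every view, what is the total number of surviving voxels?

full grid |V| = 64
after view 1 [y-axis, 9 of 16 cells solid] → remaining = 36
after view 2 [z-axis, 8 of 16 cells solid] → remaining = 22
after view 3 [x-axis, 11 of 16 cells solid] → remaining = 16

|visual hull| = 16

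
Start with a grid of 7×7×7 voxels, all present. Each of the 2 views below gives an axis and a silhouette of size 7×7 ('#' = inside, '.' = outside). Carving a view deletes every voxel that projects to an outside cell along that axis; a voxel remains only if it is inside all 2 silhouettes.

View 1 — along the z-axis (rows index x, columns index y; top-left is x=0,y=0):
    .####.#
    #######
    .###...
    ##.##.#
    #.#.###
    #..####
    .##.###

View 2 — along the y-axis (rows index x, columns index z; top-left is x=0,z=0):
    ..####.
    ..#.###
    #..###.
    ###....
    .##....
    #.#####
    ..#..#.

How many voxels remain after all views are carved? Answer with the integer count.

start: 7×7×7 = 343 voxels
  1. axis=2 (XY plane), |mask|=35  ⇒  voxels=245
  2. axis=1 (XZ plane), |mask|=25  ⇒  voxels=125

voxel count = 125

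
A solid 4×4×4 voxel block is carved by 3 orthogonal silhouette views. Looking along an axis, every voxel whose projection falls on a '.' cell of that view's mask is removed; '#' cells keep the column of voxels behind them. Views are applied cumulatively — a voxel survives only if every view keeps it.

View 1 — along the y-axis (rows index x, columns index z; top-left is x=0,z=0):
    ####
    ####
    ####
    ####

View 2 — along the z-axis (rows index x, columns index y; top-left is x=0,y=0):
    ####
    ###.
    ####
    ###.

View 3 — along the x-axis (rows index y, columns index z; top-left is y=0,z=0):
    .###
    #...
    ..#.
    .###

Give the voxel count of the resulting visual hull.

26 voxels

before carving: 64 voxels (4×4×4)
  1. axis=1 (XZ plane), |mask|=16  ⇒  voxels=64
  2. axis=2 (XY plane), |mask|=14  ⇒  voxels=56
  3. axis=0 (YZ plane), |mask|=8  ⇒  voxels=26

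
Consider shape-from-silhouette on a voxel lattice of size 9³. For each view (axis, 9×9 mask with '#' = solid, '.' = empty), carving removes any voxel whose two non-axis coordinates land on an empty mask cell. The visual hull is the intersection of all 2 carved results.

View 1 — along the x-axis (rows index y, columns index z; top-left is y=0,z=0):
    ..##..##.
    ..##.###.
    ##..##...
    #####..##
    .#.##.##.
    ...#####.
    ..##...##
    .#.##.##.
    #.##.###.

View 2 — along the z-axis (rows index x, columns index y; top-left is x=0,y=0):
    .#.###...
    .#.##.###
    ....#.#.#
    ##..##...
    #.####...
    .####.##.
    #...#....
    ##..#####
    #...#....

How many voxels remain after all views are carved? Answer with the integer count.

|visual hull| = 195

full grid |V| = 729
  1. axis=0 (YZ plane), |mask|=45  ⇒  voxels=405
  2. axis=2 (XY plane), |mask|=39  ⇒  voxels=195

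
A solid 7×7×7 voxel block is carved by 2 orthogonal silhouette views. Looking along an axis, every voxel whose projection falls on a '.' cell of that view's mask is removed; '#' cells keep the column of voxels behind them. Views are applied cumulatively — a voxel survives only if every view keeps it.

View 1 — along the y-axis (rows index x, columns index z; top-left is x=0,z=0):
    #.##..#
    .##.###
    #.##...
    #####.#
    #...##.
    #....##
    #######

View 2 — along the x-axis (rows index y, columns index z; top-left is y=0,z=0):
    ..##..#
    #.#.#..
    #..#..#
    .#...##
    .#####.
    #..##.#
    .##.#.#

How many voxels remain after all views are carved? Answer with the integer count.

112 voxels

start: 7×7×7 = 343 voxels
carve view 1 (along y, XZ-mask fill 31/49): 217 voxels remain
carve view 2 (along x, YZ-mask fill 25/49): 112 voxels remain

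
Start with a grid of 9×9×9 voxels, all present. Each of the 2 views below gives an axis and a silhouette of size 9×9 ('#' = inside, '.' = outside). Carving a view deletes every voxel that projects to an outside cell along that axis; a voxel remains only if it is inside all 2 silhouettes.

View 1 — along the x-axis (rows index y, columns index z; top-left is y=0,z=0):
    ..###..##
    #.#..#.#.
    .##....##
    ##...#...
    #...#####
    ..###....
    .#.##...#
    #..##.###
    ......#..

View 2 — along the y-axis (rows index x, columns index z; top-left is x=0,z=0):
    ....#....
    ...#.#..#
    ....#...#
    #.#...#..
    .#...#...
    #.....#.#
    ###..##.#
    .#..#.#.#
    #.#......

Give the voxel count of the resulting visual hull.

initial block: 9^3 = 729
step 1: project along x, AND mask (36/81) → |grid| = 324
step 2: project along y, AND mask (26/81) → |grid| = 102

|visual hull| = 102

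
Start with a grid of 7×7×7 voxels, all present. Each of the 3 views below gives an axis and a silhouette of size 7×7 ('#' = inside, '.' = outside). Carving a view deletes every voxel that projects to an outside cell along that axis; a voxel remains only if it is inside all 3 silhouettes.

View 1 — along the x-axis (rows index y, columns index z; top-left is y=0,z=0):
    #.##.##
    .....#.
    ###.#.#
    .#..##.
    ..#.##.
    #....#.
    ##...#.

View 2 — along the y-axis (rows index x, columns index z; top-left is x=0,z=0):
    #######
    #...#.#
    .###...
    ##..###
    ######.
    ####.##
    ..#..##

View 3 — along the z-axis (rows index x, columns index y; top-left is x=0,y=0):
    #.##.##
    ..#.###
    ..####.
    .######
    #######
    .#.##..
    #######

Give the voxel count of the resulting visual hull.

full grid |V| = 343
  1. axis=0 (YZ plane), |mask|=22  ⇒  voxels=154
  2. axis=1 (XZ plane), |mask|=33  ⇒  voxels=106
  3. axis=2 (XY plane), |mask|=36  ⇒  voxels=79

voxel count = 79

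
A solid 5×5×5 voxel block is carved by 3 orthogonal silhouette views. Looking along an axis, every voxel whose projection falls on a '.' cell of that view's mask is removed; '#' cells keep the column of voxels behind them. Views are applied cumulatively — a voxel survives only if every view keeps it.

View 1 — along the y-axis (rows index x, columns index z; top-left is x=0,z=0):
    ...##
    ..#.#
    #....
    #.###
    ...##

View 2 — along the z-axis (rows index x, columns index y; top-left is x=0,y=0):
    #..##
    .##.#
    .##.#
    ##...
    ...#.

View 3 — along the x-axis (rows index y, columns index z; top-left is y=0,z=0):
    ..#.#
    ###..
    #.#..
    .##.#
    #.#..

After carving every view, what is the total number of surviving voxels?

remaining voxels: 13

full grid |V| = 125
V1 y: intersect with XZ mask (11 set) -- 55 left
V2 z: intersect with XY mask (12 set) -- 25 left
V3 x: intersect with YZ mask (12 set) -- 13 left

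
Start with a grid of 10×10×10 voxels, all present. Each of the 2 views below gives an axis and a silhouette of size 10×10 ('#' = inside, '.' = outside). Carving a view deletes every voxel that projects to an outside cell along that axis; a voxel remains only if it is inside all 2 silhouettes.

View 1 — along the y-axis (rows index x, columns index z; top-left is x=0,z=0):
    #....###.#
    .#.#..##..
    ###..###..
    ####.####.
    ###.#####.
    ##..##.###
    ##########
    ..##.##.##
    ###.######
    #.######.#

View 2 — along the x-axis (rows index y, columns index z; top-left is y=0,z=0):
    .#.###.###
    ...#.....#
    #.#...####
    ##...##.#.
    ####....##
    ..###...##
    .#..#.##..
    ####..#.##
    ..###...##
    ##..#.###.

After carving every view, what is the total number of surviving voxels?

full grid |V| = 1000
  1. axis=1 (XZ plane), |mask|=71  ⇒  voxels=710
  2. axis=0 (YZ plane), |mask|=53  ⇒  voxels=361

|visual hull| = 361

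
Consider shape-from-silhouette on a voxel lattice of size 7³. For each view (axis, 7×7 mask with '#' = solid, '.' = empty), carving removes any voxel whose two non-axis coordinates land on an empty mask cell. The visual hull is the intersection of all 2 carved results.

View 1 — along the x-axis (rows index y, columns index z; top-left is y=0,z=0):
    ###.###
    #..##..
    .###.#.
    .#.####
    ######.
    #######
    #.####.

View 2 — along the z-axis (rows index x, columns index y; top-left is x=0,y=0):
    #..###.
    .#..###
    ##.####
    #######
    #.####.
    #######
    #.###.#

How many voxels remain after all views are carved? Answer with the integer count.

before carving: 343 voxels (7×7×7)
  1. axis=0 (YZ plane), |mask|=36  ⇒  voxels=252
  2. axis=2 (XY plane), |mask|=38  ⇒  voxels=203

203 voxels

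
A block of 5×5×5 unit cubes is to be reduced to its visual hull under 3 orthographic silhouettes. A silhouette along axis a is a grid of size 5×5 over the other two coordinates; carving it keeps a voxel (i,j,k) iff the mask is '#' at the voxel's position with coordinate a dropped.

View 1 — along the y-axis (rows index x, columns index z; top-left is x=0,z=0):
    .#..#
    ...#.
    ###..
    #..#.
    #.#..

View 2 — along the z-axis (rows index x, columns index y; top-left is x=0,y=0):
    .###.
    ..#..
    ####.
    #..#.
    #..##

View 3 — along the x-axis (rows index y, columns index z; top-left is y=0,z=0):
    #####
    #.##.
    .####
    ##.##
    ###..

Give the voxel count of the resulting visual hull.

voxel count = 23

before carving: 125 voxels (5×5×5)
step 1: project along y, AND mask (10/25) → |grid| = 50
step 2: project along z, AND mask (13/25) → |grid| = 29
step 3: project along x, AND mask (19/25) → |grid| = 23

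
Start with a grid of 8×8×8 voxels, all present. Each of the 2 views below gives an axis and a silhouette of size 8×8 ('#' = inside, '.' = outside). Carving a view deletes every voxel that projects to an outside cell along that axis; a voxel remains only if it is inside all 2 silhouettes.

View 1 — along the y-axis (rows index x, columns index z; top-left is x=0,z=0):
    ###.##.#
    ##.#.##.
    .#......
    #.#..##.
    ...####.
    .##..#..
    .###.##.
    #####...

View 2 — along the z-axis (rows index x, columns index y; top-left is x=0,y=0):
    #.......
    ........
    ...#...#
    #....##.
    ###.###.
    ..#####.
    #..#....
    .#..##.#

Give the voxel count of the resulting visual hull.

|visual hull| = 89

initial block: 8^3 = 512
V1 y: intersect with XZ mask (33 set) -- 264 left
V2 z: intersect with XY mask (23 set) -- 89 left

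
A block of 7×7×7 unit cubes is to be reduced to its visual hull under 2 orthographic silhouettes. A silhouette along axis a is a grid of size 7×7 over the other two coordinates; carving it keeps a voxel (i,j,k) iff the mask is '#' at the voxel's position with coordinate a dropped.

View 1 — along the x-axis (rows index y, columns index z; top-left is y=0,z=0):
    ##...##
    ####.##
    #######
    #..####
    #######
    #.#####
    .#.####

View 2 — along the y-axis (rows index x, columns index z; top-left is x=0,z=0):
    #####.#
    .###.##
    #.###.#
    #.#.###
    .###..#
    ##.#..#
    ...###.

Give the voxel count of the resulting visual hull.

start: 7×7×7 = 343 voxels
[1] x-view keeps 40 columns → grid now 280
[2] y-view keeps 32 columns → grid now 183

183 voxels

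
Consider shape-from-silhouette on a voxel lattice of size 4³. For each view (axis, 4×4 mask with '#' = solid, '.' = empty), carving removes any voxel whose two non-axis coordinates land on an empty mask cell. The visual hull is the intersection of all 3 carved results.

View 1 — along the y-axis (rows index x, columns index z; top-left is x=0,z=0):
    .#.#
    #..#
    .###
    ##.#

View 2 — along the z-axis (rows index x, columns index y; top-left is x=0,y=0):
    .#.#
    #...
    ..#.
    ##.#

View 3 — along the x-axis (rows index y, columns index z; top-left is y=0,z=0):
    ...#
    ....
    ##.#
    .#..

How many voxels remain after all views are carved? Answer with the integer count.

start: 4×4×4 = 64 voxels
carve view 1 (along y, XZ-mask fill 10/16): 40 voxels remain
carve view 2 (along z, XY-mask fill 7/16): 18 voxels remain
carve view 3 (along x, YZ-mask fill 5/16): 6 voxels remain

remaining voxels: 6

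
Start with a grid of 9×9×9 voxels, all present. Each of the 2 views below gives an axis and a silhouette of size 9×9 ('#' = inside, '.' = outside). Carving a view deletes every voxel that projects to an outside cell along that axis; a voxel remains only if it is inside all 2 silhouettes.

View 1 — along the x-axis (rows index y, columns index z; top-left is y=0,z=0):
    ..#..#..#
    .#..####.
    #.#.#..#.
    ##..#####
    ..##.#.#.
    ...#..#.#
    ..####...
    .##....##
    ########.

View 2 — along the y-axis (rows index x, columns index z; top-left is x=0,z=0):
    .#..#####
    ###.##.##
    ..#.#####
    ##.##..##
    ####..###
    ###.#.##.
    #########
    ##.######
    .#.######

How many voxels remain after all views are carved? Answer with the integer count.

initial block: 9^3 = 729
V1 x: intersect with YZ mask (42 set) -- 378 left
V2 y: intersect with XZ mask (62 set) -- 290 left

voxel count = 290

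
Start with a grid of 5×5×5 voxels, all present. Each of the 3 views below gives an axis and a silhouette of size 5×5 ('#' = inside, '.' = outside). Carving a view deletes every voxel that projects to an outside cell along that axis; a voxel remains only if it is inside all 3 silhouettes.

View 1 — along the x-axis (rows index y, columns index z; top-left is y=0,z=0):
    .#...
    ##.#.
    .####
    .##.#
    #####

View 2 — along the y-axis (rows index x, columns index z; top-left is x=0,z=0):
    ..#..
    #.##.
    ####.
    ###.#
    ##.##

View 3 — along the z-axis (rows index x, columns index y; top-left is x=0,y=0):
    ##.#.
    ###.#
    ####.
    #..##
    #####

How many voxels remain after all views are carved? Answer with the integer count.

remaining voxels: 38

before carving: 125 voxels (5×5×5)
step 1: project along x, AND mask (16/25) → |grid| = 80
step 2: project along y, AND mask (16/25) → |grid| = 50
step 3: project along z, AND mask (19/25) → |grid| = 38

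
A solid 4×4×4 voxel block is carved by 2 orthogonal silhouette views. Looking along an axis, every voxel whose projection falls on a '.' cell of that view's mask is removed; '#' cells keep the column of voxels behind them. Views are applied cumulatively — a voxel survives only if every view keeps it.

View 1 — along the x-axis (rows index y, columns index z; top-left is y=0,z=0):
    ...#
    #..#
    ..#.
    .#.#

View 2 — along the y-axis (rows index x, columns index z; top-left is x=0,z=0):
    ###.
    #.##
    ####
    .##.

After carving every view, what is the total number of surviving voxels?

16 voxels

before carving: 64 voxels (4×4×4)
V1 x: intersect with YZ mask (6 set) -- 24 left
V2 y: intersect with XZ mask (12 set) -- 16 left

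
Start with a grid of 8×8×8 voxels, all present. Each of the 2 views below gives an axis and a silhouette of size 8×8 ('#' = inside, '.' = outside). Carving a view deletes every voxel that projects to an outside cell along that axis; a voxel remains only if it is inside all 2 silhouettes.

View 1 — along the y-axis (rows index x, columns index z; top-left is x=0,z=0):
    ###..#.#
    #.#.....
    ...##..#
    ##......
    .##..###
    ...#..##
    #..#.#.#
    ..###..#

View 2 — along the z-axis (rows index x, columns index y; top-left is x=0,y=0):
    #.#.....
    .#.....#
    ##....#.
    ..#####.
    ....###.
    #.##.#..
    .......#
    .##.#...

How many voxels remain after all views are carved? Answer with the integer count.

voxel count = 76

start: 8×8×8 = 512 voxels
carve view 1 (along y, XZ-mask fill 28/64): 224 voxels remain
carve view 2 (along z, XY-mask fill 23/64): 76 voxels remain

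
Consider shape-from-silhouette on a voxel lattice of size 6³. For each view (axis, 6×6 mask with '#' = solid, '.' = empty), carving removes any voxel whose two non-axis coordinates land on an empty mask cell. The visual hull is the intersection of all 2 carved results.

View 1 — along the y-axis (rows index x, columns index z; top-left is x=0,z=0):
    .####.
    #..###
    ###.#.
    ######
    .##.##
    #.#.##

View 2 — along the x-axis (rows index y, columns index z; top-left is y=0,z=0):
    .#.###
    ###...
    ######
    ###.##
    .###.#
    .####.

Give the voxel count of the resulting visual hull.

remaining voxels: 113

start: 6×6×6 = 216 voxels
after view 1 [y-axis, 26 of 36 cells solid] → remaining = 156
after view 2 [x-axis, 26 of 36 cells solid] → remaining = 113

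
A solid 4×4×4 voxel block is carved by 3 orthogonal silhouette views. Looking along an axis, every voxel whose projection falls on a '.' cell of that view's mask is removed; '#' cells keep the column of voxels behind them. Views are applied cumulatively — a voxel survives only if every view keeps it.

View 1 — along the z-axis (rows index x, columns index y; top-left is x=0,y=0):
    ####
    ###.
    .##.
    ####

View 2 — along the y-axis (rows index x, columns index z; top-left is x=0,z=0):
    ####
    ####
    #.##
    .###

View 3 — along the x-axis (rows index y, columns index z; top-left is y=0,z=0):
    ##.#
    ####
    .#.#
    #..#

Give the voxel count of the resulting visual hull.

before carving: 64 voxels (4×4×4)
step 1: project along z, AND mask (13/16) → |grid| = 52
step 2: project along y, AND mask (14/16) → |grid| = 46
step 3: project along x, AND mask (11/16) → |grid| = 32

32 voxels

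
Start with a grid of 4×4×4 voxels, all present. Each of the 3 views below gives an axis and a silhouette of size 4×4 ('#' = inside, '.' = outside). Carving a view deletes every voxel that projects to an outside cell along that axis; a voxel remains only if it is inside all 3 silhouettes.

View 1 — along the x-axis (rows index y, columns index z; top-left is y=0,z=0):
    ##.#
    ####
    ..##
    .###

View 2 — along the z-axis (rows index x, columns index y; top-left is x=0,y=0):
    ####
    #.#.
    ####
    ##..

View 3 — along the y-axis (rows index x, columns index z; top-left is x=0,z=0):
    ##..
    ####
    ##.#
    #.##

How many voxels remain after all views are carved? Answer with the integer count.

full grid |V| = 64
carve view 1 (along x, YZ-mask fill 12/16): 48 voxels remain
carve view 2 (along z, XY-mask fill 12/16): 36 voxels remain
carve view 3 (along y, XZ-mask fill 12/16): 24 voxels remain

voxel count = 24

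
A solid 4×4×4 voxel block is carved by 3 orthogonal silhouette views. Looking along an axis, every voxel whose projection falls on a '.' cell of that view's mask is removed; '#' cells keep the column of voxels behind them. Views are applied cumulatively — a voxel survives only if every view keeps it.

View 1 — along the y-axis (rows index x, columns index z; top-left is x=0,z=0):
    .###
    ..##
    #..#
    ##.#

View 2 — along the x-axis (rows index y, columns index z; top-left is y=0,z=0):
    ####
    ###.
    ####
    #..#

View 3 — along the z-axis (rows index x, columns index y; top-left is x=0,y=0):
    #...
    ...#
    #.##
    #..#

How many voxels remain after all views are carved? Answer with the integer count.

start: 4×4×4 = 64 voxels
V1 y: intersect with XZ mask (10 set) -- 40 left
V2 x: intersect with YZ mask (13 set) -- 32 left
V3 z: intersect with XY mask (7 set) -- 15 left

|visual hull| = 15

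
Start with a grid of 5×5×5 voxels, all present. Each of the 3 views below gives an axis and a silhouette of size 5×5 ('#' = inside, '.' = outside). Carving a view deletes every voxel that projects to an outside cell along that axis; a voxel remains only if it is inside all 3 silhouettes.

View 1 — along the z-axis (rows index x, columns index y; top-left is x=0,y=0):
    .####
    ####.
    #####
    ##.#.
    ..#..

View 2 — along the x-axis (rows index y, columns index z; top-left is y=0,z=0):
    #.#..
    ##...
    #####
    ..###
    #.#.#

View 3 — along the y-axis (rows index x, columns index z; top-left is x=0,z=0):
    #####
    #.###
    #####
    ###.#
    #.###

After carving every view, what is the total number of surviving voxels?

full grid |V| = 125
step 1: project along z, AND mask (17/25) → |grid| = 85
step 2: project along x, AND mask (15/25) → |grid| = 52
step 3: project along y, AND mask (22/25) → |grid| = 48

|visual hull| = 48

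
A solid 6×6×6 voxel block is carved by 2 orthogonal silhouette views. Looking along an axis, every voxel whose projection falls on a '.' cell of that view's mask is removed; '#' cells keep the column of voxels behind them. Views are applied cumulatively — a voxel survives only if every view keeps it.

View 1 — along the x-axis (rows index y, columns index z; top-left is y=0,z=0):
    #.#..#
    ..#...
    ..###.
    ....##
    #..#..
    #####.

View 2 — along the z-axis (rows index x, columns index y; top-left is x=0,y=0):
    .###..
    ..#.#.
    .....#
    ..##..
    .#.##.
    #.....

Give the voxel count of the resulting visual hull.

voxel count = 29

start: 6×6×6 = 216 voxels
carve view 1 (along x, YZ-mask fill 16/36): 96 voxels remain
carve view 2 (along z, XY-mask fill 12/36): 29 voxels remain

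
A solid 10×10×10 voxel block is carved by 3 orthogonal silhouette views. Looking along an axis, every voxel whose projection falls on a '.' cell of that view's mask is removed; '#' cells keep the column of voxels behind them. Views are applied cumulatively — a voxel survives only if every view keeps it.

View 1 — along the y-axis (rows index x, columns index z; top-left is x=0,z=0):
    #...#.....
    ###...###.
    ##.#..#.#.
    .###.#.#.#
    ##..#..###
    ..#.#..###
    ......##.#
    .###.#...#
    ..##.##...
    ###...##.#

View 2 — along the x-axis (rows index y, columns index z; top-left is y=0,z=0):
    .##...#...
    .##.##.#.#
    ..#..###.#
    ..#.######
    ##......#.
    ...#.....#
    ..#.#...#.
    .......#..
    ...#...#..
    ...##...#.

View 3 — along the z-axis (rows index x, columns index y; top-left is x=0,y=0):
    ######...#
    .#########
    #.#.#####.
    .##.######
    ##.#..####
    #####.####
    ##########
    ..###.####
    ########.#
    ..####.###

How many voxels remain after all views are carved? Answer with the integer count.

132 voxels

initial block: 10^3 = 1000
  1. axis=1 (XZ plane), |mask|=48  ⇒  voxels=480
  2. axis=0 (YZ plane), |mask|=35  ⇒  voxels=171
  3. axis=2 (XY plane), |mask|=80  ⇒  voxels=132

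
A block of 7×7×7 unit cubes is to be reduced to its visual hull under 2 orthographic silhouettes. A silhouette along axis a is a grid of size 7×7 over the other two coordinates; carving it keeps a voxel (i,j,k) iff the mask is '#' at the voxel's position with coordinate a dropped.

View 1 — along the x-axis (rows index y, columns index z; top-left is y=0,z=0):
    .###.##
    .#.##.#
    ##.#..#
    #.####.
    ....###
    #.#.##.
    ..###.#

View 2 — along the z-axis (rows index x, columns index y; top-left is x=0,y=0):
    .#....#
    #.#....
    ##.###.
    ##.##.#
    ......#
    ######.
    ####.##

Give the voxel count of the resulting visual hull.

voxel count = 114

initial block: 7^3 = 343
V1 x: intersect with YZ mask (29 set) -- 203 left
V2 z: intersect with XY mask (27 set) -- 114 left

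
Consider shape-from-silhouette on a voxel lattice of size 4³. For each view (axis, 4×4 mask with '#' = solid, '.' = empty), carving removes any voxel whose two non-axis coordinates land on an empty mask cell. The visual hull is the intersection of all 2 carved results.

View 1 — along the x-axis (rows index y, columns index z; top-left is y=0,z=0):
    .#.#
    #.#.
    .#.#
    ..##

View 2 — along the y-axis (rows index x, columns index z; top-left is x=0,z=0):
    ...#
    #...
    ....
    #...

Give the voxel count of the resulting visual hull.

voxel count = 5

initial block: 4^3 = 64
after view 1 [x-axis, 8 of 16 cells solid] → remaining = 32
after view 2 [y-axis, 3 of 16 cells solid] → remaining = 5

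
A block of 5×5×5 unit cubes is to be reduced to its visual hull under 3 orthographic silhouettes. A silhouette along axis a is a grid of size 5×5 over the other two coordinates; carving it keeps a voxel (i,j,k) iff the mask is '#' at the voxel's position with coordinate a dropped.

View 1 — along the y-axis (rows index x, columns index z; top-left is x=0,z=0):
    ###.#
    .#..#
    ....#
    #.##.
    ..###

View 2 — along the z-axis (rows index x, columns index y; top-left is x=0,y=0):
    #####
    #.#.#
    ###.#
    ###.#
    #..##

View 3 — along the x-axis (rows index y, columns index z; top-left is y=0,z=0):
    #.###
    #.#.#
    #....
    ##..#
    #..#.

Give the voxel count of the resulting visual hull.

full grid |V| = 125
after view 1 [y-axis, 13 of 25 cells solid] → remaining = 65
after view 2 [z-axis, 19 of 25 cells solid] → remaining = 51
after view 3 [x-axis, 13 of 25 cells solid] → remaining = 27

27 voxels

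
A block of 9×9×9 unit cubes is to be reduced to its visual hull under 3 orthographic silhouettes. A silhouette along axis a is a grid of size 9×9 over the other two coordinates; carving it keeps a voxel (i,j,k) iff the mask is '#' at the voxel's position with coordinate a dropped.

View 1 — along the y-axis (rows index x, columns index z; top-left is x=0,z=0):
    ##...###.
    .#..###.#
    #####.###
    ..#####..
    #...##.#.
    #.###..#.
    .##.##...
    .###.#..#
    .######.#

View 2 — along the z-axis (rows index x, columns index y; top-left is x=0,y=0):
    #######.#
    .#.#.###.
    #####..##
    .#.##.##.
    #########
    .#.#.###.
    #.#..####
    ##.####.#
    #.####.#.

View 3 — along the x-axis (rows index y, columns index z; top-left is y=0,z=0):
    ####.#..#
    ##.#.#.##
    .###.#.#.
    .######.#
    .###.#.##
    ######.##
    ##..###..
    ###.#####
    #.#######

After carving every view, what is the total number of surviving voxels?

remaining voxels: 231

full grid |V| = 729
step 1: project along y, AND mask (48/81) → |grid| = 432
step 2: project along z, AND mask (58/81) → |grid| = 308
step 3: project along x, AND mask (59/81) → |grid| = 231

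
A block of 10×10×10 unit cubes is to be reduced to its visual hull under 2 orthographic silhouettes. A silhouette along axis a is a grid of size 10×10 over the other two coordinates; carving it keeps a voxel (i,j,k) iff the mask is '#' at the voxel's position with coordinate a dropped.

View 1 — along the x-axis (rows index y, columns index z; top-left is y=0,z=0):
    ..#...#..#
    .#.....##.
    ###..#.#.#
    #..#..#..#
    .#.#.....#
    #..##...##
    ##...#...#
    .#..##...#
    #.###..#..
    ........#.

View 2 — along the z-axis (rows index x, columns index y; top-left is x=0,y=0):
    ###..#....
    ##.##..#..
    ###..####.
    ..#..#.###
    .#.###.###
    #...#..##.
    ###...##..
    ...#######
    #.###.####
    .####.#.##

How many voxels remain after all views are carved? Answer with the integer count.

full grid |V| = 1000
[1] x-view keeps 38 columns → grid now 380
[2] z-view keeps 59 columns → grid now 227

|visual hull| = 227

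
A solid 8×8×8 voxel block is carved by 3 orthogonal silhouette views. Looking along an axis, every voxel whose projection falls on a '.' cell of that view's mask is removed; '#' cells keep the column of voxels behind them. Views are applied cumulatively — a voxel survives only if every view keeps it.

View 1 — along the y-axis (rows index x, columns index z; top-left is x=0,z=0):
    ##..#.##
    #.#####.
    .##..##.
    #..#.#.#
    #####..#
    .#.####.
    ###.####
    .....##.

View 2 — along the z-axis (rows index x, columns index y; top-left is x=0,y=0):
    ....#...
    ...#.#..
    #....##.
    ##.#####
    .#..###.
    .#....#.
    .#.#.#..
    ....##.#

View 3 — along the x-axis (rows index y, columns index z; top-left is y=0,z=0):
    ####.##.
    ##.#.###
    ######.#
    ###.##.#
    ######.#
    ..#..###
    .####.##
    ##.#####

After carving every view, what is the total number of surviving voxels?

initial block: 8^3 = 512
V1 y: intersect with XZ mask (39 set) -- 312 left
V2 z: intersect with XY mask (25 set) -- 118 left
V3 x: intersect with YZ mask (49 set) -- 88 left

|visual hull| = 88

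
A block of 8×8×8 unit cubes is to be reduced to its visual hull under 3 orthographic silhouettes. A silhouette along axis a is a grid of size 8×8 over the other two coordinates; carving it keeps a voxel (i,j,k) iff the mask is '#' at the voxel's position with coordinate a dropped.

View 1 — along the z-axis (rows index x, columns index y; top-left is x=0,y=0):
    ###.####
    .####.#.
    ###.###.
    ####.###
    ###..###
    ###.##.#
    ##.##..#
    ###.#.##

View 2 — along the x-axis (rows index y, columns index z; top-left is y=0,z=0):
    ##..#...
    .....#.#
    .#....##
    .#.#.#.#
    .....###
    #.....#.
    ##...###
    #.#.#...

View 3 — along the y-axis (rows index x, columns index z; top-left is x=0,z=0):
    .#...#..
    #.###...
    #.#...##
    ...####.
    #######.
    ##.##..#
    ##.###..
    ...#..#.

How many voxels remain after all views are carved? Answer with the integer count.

full grid |V| = 512
V1 z: intersect with XY mask (48 set) -- 384 left
V2 x: intersect with YZ mask (25 set) -- 146 left
V3 y: intersect with XZ mask (33 set) -- 66 left

remaining voxels: 66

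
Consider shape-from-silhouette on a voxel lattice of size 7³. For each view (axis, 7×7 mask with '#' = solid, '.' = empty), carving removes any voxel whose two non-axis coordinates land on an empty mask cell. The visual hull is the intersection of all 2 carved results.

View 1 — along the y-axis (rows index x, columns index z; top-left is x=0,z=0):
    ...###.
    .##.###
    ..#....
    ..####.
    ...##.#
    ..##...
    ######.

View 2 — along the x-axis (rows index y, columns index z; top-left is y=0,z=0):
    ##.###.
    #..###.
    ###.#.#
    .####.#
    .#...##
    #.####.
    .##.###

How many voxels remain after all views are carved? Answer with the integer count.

start: 7×7×7 = 343 voxels
V1 y: intersect with XZ mask (24 set) -- 168 left
V2 x: intersect with YZ mask (32 set) -- 112 left

voxel count = 112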